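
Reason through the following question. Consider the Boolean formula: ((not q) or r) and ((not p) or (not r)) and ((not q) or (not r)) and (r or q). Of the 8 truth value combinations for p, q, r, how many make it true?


Evaluate all 8 assignments for p, q, r:
p=0, q=0, r=0: 0
p=0, q=0, r=1: 1
p=0, q=1, r=0: 0
p=0, q=1, r=1: 0
p=1, q=0, r=0: 0
p=1, q=0, r=1: 0
p=1, q=1, r=0: 0
p=1, q=1, r=1: 0
Satisfying count = 1

1


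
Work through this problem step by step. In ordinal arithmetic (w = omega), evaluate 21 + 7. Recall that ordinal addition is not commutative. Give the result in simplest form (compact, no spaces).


Compute 21 + 7.
Ordinal + is associative but NOT commutative; for finite n>0, n + w = w but w + n stays w+n.
Both operands finite; ordinal + agrees with natural +: 21 + 7 = 28.
Result = 28

28


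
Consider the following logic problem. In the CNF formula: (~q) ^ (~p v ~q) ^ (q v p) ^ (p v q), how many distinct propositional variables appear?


Identify each variable that appears in the formula.
Variables found: p, q
Count = 2

2


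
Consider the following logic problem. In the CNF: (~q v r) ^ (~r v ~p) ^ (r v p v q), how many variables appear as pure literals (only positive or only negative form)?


Check each variable for pure literal status:
p: mixed (not pure)
q: mixed (not pure)
r: mixed (not pure)
Pure literal count = 0

0


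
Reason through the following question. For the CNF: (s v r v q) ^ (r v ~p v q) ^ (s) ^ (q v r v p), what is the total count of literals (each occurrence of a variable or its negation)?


Counting literals in each clause:
Clause 1: 3 literal(s)
Clause 2: 3 literal(s)
Clause 3: 1 literal(s)
Clause 4: 3 literal(s)
Total = 10

10


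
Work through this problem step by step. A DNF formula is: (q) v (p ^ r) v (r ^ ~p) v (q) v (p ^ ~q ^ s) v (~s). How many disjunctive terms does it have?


A DNF formula is a disjunction of terms (conjunctions).
Terms are separated by v.
Counting the disjuncts: 6 terms.

6


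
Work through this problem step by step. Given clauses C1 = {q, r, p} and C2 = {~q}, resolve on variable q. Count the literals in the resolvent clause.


Remove q from C1 and ~q from C2.
C1 remainder: {r, p}
C2 remainder: {}
Union (resolvent): {p, r}
Resolvent has 2 literal(s).

2


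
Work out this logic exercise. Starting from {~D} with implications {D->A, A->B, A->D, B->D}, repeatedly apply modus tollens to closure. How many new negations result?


Initial negated facts: {~D}
Apply modus tollens to closure:
  ~D and A->D  =>  ~A
  ~D and B->D  =>  ~B
Final negated: {~A, ~B, ~D}
New negations: {~A, ~B}
Count = 2

2


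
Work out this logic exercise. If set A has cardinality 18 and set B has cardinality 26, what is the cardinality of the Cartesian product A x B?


The Cartesian product A x B contains all ordered pairs (a, b).
|A x B| = |A| * |B| = 18 * 26 = 468

468


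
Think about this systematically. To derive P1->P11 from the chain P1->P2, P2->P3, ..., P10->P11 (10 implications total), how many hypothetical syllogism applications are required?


With 10 implications in a chain connecting 11 propositions:
P1->P2, P2->P3, ..., P10->P11
Steps needed = (number of implications) - 1 = 10 - 1 = 9

9


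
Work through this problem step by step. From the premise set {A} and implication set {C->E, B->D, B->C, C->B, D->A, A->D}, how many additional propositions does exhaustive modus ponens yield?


Initial facts: {A}
Apply modus ponens to closure:
  A and A->D  =>  D
Final known: {A, D}
New propositions: {D}
Count = 1

1


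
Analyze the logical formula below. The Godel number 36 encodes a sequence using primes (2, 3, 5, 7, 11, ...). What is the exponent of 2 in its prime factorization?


Factorize 36 by dividing by 2 repeatedly.
Division steps: 2 divides 36 exactly 2 time(s).
Exponent of 2 = 2

2


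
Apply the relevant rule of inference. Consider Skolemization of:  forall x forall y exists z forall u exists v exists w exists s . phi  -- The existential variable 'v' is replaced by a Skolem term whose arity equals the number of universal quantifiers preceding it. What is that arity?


Quantifier prefix: forall x forall y exists z forall u exists v exists w exists s
'v' is existentially quantified at position 5.
Universal variables preceding it: x, y, u
Skolem function arity = 3

3


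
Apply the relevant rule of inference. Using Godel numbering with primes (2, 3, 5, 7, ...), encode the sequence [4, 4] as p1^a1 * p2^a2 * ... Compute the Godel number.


Encode each element as an exponent of the corresponding prime:
  2^4 = 16
  3^4 = 81
Product = 16 * 81 = 1296

1296


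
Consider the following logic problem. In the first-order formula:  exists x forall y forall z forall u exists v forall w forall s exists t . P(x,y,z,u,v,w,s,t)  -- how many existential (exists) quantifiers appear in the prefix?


Quantifier prefix: exists x forall y forall z forall u exists v forall w forall s exists t
Mark each quantifier type:
  E U U U E U U E
Universal count = 5, Existential count = 3
Asked for existential (exists) quantifiers: 3

3


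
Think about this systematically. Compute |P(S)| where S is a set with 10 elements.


The power set of a set with n elements has 2^n elements.
|P(S)| = 2^10 = 1024

1024


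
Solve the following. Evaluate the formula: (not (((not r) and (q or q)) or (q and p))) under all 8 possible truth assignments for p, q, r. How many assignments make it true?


Check all 8 assignments:
p=0, q=0, r=0: 1
p=0, q=0, r=1: 1
p=0, q=1, r=0: 0
p=0, q=1, r=1: 1
p=1, q=0, r=0: 1
p=1, q=0, r=1: 1
p=1, q=1, r=0: 0
p=1, q=1, r=1: 0
Count of True = 5

5


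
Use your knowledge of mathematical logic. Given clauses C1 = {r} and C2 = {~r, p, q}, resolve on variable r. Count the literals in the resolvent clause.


Remove r from C1 and ~r from C2.
C1 remainder: {}
C2 remainder: {p, q}
Union (resolvent): {p, q}
Resolvent has 2 literal(s).

2


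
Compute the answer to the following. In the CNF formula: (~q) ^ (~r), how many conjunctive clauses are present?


A CNF formula is a conjunction of clauses.
Clauses are separated by ^.
Counting the conjuncts: 2 clauses.

2


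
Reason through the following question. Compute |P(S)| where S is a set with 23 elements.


The power set of a set with n elements has 2^n elements.
|P(S)| = 2^23 = 8388608

8388608


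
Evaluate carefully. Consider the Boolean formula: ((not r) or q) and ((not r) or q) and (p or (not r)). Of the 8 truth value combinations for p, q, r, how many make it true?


Evaluate all 8 assignments for p, q, r:
p=0, q=0, r=0: 1
p=0, q=0, r=1: 0
p=0, q=1, r=0: 1
p=0, q=1, r=1: 0
p=1, q=0, r=0: 1
p=1, q=0, r=1: 0
p=1, q=1, r=0: 1
p=1, q=1, r=1: 1
Satisfying count = 5

5


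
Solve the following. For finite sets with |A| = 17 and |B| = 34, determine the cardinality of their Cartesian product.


The Cartesian product A x B contains all ordered pairs (a, b).
|A x B| = |A| * |B| = 17 * 34 = 578

578


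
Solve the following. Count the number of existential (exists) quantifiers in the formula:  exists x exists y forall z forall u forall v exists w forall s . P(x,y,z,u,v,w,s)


Quantifier prefix: exists x exists y forall z forall u forall v exists w forall s
Mark each quantifier type:
  E E U U U E U
Universal count = 4, Existential count = 3
Asked for existential (exists) quantifiers: 3

3


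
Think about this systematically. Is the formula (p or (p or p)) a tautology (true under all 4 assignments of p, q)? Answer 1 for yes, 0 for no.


Check all 4 assignments:
p=0, q=0: 0
p=0, q=1: 0
p=1, q=0: 1
p=1, q=1: 1
Satisfying count = 2/4.
Tautology iff count = 4: no.

0


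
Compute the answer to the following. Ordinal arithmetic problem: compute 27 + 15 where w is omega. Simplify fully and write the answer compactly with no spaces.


Compute 27 + 15.
Ordinal + is associative but NOT commutative; for finite n>0, n + w = w but w + n stays w+n.
Both operands finite; ordinal + agrees with natural +: 27 + 15 = 42.
Result = 42

42


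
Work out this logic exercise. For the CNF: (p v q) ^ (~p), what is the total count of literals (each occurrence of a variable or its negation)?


Counting literals in each clause:
Clause 1: 2 literal(s)
Clause 2: 1 literal(s)
Total = 3

3


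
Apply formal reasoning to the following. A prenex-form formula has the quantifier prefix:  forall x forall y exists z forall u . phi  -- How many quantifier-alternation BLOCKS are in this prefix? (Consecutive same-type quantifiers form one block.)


Quantifier-type sequence: A A E A  (A=forall, E=exists)
Group into maximal same-type runs:
  Ax2 | Ex1 | Ax1
Number of blocks = 3

3


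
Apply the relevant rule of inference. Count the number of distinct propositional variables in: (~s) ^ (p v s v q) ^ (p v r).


Identify each variable that appears in the formula.
Variables found: p, q, r, s
Count = 4

4


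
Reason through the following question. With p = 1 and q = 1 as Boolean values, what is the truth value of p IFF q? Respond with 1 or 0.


p = 1, q = 1
Operation: p IFF q
Evaluate: 1 IFF 1 = 1

1


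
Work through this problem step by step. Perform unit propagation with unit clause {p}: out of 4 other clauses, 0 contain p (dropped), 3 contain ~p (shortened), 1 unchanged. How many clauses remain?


Satisfied (removed): 0
Shortened (remain): 3
Unchanged (remain): 1
Remaining = 3 + 1 = 4

4


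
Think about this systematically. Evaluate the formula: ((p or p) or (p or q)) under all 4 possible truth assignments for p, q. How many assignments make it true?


Check all 4 assignments:
p=0, q=0: 0
p=0, q=1: 1
p=1, q=0: 1
p=1, q=1: 1
Count of True = 3

3


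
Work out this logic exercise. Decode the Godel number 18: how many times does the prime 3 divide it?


Factorize 18 by dividing by 3 repeatedly.
Division steps: 3 divides 18 exactly 2 time(s).
Exponent of 3 = 2

2


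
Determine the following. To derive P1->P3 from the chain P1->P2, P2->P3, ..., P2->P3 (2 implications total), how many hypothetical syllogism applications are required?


With 2 implications in a chain connecting 3 propositions:
P1->P2, P2->P3, ..., P2->P3
Steps needed = (number of implications) - 1 = 2 - 1 = 1

1


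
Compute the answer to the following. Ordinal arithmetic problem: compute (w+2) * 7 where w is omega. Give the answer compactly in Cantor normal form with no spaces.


Compute (w+2) * 7.
Ordinal * is associative and left-distributive over +, but NOT commutative; for finite n>1, n*w = w but w*n stays w*n.
(w+2) * 7 = (w+2) repeated 7 times. Each intermediate +2 is absorbed by the following w; only the last survives: w*7+2.
Result = w*7+2

w*7+2


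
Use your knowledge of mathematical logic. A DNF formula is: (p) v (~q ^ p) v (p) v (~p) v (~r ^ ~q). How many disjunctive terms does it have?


A DNF formula is a disjunction of terms (conjunctions).
Terms are separated by v.
Counting the disjuncts: 5 terms.

5


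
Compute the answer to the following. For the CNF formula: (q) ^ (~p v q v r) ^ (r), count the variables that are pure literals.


Check each variable for pure literal status:
p: pure negative
q: pure positive
r: pure positive
Pure literal count = 3

3


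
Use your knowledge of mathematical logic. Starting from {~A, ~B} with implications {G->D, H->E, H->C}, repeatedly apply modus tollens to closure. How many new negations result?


Initial negated facts: {~A, ~B}
Apply modus tollens to closure:
  (no implication fires)
Final negated: {~A, ~B}
New negations: {(none)}
Count = 0

0


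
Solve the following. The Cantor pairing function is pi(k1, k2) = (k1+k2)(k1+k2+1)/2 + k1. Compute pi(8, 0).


k1 + k2 = 8
(k1+k2)(k1+k2+1)/2 = 8 * 9 / 2 = 36
pi = 36 + 8 = 44

44


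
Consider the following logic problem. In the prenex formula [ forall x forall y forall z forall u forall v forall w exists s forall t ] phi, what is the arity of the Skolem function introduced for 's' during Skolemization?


Quantifier prefix: forall x forall y forall z forall u forall v forall w exists s forall t
's' is existentially quantified at position 7.
Universal variables preceding it: x, y, z, u, v, w
Skolem function arity = 6

6


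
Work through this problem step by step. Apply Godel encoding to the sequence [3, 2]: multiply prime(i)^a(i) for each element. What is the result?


Encode each element as an exponent of the corresponding prime:
  2^3 = 8
  3^2 = 9
Product = 8 * 9 = 72

72


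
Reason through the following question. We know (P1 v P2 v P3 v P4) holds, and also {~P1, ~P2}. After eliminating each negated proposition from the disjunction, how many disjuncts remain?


Original disjuncts (4): P1, P2, P3, P4
Negated (eliminate): ~P1, ~P2
Remaining disjuncts: P3, P4
Count = 4 - 2 = 2

2


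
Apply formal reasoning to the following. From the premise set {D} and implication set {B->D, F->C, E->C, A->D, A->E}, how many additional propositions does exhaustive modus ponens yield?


Initial facts: {D}
Apply modus ponens to closure:
  (no implication fires)
Final known: {D}
New propositions: {(none)}
Count = 0

0


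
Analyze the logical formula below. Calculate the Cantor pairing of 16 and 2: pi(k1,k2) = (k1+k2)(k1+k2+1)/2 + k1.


k1 + k2 = 18
(k1+k2)(k1+k2+1)/2 = 18 * 19 / 2 = 171
pi = 171 + 16 = 187

187


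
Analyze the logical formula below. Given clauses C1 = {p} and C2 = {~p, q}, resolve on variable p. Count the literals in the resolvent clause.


Remove p from C1 and ~p from C2.
C1 remainder: {}
C2 remainder: {q}
Union (resolvent): {q}
Resolvent has 1 literal(s).

1


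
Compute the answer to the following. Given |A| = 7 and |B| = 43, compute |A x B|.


The Cartesian product A x B contains all ordered pairs (a, b).
|A x B| = |A| * |B| = 7 * 43 = 301

301


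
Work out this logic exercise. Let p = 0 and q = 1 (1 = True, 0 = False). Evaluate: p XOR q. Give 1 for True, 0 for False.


p = 0, q = 1
Operation: p XOR q
Evaluate: 0 XOR 1 = 1

1


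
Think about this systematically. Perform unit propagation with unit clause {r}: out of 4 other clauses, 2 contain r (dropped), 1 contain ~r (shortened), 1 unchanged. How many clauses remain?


Satisfied (removed): 2
Shortened (remain): 1
Unchanged (remain): 1
Remaining = 1 + 1 = 2

2


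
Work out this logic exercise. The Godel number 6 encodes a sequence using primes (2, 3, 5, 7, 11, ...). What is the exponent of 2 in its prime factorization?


Factorize 6 by dividing by 2 repeatedly.
Division steps: 2 divides 6 exactly 1 time(s).
Exponent of 2 = 1

1


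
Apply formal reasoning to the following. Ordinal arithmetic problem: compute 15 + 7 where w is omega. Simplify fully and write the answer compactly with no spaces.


Compute 15 + 7.
Ordinal + is associative but NOT commutative; for finite n>0, n + w = w but w + n stays w+n.
Both operands finite; ordinal + agrees with natural +: 15 + 7 = 22.
Result = 22

22


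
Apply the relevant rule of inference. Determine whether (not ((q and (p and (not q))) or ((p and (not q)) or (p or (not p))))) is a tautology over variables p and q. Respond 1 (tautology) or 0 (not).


Check all 4 assignments:
p=0, q=0: 0
p=0, q=1: 0
p=1, q=0: 0
p=1, q=1: 0
Satisfying count = 0/4.
Tautology iff count = 4: no.

0


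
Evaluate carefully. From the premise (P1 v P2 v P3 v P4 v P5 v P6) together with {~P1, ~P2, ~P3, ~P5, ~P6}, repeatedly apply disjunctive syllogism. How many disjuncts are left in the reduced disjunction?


Original disjuncts (6): P1, P2, P3, P4, P5, P6
Negated (eliminate): ~P1, ~P2, ~P3, ~P5, ~P6
Remaining disjuncts: P4
Count = 6 - 5 = 1

1


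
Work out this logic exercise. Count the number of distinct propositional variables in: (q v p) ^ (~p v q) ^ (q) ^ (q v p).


Identify each variable that appears in the formula.
Variables found: p, q
Count = 2

2


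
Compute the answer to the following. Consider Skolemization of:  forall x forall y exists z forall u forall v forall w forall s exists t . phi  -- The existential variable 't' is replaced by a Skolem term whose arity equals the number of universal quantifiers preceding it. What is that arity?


Quantifier prefix: forall x forall y exists z forall u forall v forall w forall s exists t
't' is existentially quantified at position 8.
Universal variables preceding it: x, y, u, v, w, s
Skolem function arity = 6

6


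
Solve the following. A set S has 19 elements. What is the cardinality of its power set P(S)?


The power set of a set with n elements has 2^n elements.
|P(S)| = 2^19 = 524288

524288


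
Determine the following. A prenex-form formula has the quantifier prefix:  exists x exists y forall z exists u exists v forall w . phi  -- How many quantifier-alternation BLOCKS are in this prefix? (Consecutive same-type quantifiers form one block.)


Quantifier-type sequence: E E A E E A  (A=forall, E=exists)
Group into maximal same-type runs:
  Ex2 | Ax1 | Ex2 | Ax1
Number of blocks = 4

4


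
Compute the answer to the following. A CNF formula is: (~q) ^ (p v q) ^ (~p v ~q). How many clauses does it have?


A CNF formula is a conjunction of clauses.
Clauses are separated by ^.
Counting the conjuncts: 3 clauses.

3


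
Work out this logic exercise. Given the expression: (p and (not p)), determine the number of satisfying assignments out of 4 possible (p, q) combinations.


Check all 4 assignments:
p=0, q=0: 0
p=0, q=1: 0
p=1, q=0: 0
p=1, q=1: 0
Count of True = 0

0


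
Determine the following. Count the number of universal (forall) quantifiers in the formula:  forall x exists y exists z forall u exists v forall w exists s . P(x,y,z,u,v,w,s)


Quantifier prefix: forall x exists y exists z forall u exists v forall w exists s
Mark each quantifier type:
  U E E U E U E
Universal count = 3, Existential count = 4
Asked for universal (forall) quantifiers: 3

3


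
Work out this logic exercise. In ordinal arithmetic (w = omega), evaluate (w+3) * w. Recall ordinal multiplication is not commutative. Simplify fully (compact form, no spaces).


Compute (w+3) * w.
Ordinal * is associative and left-distributive over +, but NOT commutative; for finite n>1, n*w = w but w*n stays w*n.
(w+3) * w = sup{(w+3)*k : k<w} = sup{w*k+3} = w^2 (the +3 tail is absorbed in the limit).
Result = w^2

w^2


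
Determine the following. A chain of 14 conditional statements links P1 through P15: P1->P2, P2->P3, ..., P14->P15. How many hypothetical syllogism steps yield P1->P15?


With 14 implications in a chain connecting 15 propositions:
P1->P2, P2->P3, ..., P14->P15
Steps needed = (number of implications) - 1 = 14 - 1 = 13

13


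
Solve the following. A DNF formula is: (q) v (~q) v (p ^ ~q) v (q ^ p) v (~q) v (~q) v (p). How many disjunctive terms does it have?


A DNF formula is a disjunction of terms (conjunctions).
Terms are separated by v.
Counting the disjuncts: 7 terms.

7


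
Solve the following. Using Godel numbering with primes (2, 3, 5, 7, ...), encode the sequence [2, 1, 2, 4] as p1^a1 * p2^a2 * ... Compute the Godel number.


Encode each element as an exponent of the corresponding prime:
  2^2 = 4
  3^1 = 3
  5^2 = 25
  7^4 = 2401
Product = 4 * 3 * 25 * 2401 = 720300

720300


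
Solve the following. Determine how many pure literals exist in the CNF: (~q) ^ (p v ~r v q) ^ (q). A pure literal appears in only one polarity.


Check each variable for pure literal status:
p: pure positive
q: mixed (not pure)
r: pure negative
Pure literal count = 2

2


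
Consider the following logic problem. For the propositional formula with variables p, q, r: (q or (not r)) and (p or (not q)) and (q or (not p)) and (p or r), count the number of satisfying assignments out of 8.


Evaluate all 8 assignments for p, q, r:
p=0, q=0, r=0: 0
p=0, q=0, r=1: 0
p=0, q=1, r=0: 0
p=0, q=1, r=1: 0
p=1, q=0, r=0: 0
p=1, q=0, r=1: 0
p=1, q=1, r=0: 1
p=1, q=1, r=1: 1
Satisfying count = 2

2


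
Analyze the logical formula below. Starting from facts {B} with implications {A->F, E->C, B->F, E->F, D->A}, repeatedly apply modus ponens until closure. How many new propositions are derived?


Initial facts: {B}
Apply modus ponens to closure:
  B and B->F  =>  F
Final known: {B, F}
New propositions: {F}
Count = 1

1


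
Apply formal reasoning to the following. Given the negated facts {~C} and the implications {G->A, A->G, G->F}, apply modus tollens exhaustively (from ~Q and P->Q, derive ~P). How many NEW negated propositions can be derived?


Initial negated facts: {~C}
Apply modus tollens to closure:
  (no implication fires)
Final negated: {~C}
New negations: {(none)}
Count = 0

0


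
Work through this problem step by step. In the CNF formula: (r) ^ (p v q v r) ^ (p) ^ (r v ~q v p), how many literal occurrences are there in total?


Counting literals in each clause:
Clause 1: 1 literal(s)
Clause 2: 3 literal(s)
Clause 3: 1 literal(s)
Clause 4: 3 literal(s)
Total = 8

8


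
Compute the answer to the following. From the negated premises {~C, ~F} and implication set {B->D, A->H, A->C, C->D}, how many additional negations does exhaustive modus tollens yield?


Initial negated facts: {~C, ~F}
Apply modus tollens to closure:
  ~C and A->C  =>  ~A
Final negated: {~A, ~C, ~F}
New negations: {~A}
Count = 1

1


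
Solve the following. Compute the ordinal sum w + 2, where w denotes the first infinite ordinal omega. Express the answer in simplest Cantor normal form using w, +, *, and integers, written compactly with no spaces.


Compute w + 2.
Ordinal + is associative but NOT commutative; for finite n>0, n + w = w but w + n stays w+n.
w + 2 is already in normal form (a successor ordinal beyond w).
Result = w+2

w+2


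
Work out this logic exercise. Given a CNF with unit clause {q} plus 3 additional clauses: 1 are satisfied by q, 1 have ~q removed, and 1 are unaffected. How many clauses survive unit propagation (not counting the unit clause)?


Satisfied (removed): 1
Shortened (remain): 1
Unchanged (remain): 1
Remaining = 1 + 1 = 2

2


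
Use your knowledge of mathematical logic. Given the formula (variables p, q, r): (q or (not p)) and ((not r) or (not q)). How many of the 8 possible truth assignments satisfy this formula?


Evaluate all 8 assignments for p, q, r:
p=0, q=0, r=0: 1
p=0, q=0, r=1: 1
p=0, q=1, r=0: 1
p=0, q=1, r=1: 0
p=1, q=0, r=0: 0
p=1, q=0, r=1: 0
p=1, q=1, r=0: 1
p=1, q=1, r=1: 0
Satisfying count = 4

4


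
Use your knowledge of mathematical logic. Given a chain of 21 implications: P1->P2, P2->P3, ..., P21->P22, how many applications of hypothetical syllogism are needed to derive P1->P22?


With 21 implications in a chain connecting 22 propositions:
P1->P2, P2->P3, ..., P21->P22
Steps needed = (number of implications) - 1 = 21 - 1 = 20

20


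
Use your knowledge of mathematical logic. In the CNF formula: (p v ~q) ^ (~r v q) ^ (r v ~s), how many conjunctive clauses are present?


A CNF formula is a conjunction of clauses.
Clauses are separated by ^.
Counting the conjuncts: 3 clauses.

3


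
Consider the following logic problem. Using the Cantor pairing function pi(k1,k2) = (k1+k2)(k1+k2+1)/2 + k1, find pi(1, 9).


k1 + k2 = 10
(k1+k2)(k1+k2+1)/2 = 10 * 11 / 2 = 55
pi = 55 + 1 = 56

56


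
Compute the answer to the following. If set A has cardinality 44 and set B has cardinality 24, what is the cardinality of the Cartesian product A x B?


The Cartesian product A x B contains all ordered pairs (a, b).
|A x B| = |A| * |B| = 44 * 24 = 1056

1056


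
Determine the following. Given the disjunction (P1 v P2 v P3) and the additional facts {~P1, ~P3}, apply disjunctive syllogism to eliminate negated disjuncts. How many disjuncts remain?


Original disjuncts (3): P1, P2, P3
Negated (eliminate): ~P1, ~P3
Remaining disjuncts: P2
Count = 3 - 2 = 1

1


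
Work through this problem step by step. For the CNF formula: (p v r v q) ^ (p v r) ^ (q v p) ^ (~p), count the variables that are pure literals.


Check each variable for pure literal status:
p: mixed (not pure)
q: pure positive
r: pure positive
Pure literal count = 2

2


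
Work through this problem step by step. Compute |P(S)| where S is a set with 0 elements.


The power set of a set with n elements has 2^n elements.
|P(S)| = 2^0 = 1

1


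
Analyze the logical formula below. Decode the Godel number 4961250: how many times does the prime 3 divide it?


Factorize 4961250 by dividing by 3 repeatedly.
Division steps: 3 divides 4961250 exactly 4 time(s).
Exponent of 3 = 4

4


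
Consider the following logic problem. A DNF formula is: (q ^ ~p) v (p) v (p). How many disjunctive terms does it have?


A DNF formula is a disjunction of terms (conjunctions).
Terms are separated by v.
Counting the disjuncts: 3 terms.

3


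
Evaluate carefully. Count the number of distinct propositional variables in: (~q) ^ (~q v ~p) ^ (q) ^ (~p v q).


Identify each variable that appears in the formula.
Variables found: p, q
Count = 2

2


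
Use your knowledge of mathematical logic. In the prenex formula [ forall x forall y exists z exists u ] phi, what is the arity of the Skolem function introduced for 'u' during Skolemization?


Quantifier prefix: forall x forall y exists z exists u
'u' is existentially quantified at position 4.
Universal variables preceding it: x, y
Skolem function arity = 2

2


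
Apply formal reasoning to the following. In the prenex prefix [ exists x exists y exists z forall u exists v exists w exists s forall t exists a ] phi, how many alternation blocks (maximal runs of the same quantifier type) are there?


Quantifier-type sequence: E E E A E E E A E  (A=forall, E=exists)
Group into maximal same-type runs:
  Ex3 | Ax1 | Ex3 | Ax1 | Ex1
Number of blocks = 5

5


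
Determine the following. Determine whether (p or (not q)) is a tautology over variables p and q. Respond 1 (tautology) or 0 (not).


Check all 4 assignments:
p=0, q=0: 1
p=0, q=1: 0
p=1, q=0: 1
p=1, q=1: 1
Satisfying count = 3/4.
Tautology iff count = 4: no.

0


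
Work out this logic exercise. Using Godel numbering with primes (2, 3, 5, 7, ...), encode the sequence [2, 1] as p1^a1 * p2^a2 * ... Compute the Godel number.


Encode each element as an exponent of the corresponding prime:
  2^2 = 4
  3^1 = 3
Product = 4 * 3 = 12

12


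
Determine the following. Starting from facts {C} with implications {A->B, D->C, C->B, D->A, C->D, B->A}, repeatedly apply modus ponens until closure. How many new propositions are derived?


Initial facts: {C}
Apply modus ponens to closure:
  C and C->B  =>  B
  C and C->D  =>  D
  B and B->A  =>  A
Final known: {A, B, C, D}
New propositions: {A, B, D}
Count = 3

3


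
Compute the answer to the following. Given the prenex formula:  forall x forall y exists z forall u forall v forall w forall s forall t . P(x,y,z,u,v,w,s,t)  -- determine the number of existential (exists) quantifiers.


Quantifier prefix: forall x forall y exists z forall u forall v forall w forall s forall t
Mark each quantifier type:
  U U E U U U U U
Universal count = 7, Existential count = 1
Asked for existential (exists) quantifiers: 1

1


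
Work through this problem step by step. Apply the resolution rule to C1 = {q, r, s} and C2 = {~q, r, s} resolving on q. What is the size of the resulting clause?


Remove q from C1 and ~q from C2.
C1 remainder: {r, s}
C2 remainder: {r, s}
Union (resolvent): {r, s}
Resolvent has 2 literal(s).

2


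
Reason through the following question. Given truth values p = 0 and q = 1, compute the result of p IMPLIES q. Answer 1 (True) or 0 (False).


p = 0, q = 1
Operation: p IMPLIES q
Evaluate: 0 IMPLIES 1 = 1

1


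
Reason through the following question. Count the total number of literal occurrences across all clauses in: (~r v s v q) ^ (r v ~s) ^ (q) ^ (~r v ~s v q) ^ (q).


Counting literals in each clause:
Clause 1: 3 literal(s)
Clause 2: 2 literal(s)
Clause 3: 1 literal(s)
Clause 4: 3 literal(s)
Clause 5: 1 literal(s)
Total = 10

10


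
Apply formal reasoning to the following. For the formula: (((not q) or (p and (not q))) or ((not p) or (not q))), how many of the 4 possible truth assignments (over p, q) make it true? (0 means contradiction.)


Check all 4 assignments:
p=0, q=0: 1
p=0, q=1: 1
p=1, q=0: 1
p=1, q=1: 0
Count of True = 3

3


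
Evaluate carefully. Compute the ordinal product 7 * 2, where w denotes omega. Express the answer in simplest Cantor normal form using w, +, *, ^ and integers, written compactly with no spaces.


Compute 7 * 2.
Ordinal * is associative and left-distributive over +, but NOT commutative; for finite n>1, n*w = w but w*n stays w*n.
Both finite; ordinal * agrees with natural *: 7 * 2 = 14.
Result = 14

14


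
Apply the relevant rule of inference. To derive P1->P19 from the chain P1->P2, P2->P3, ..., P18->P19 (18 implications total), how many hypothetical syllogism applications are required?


With 18 implications in a chain connecting 19 propositions:
P1->P2, P2->P3, ..., P18->P19
Steps needed = (number of implications) - 1 = 18 - 1 = 17

17


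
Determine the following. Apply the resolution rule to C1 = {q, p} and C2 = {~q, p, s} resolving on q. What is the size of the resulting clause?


Remove q from C1 and ~q from C2.
C1 remainder: {p}
C2 remainder: {p, s}
Union (resolvent): {p, s}
Resolvent has 2 literal(s).

2


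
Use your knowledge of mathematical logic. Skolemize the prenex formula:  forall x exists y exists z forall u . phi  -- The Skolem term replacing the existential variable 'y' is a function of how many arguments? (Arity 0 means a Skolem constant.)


Quantifier prefix: forall x exists y exists z forall u
'y' is existentially quantified at position 2.
Universal variables preceding it: x
Skolem function arity = 1

1


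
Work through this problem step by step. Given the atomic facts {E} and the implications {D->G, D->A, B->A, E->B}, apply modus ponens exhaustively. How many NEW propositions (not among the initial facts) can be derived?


Initial facts: {E}
Apply modus ponens to closure:
  E and E->B  =>  B
  B and B->A  =>  A
Final known: {A, B, E}
New propositions: {A, B}
Count = 2

2


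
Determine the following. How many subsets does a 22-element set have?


The power set of a set with n elements has 2^n elements.
|P(S)| = 2^22 = 4194304

4194304


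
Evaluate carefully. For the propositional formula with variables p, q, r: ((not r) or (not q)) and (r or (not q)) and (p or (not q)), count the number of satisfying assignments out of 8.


Evaluate all 8 assignments for p, q, r:
p=0, q=0, r=0: 1
p=0, q=0, r=1: 1
p=0, q=1, r=0: 0
p=0, q=1, r=1: 0
p=1, q=0, r=0: 1
p=1, q=0, r=1: 1
p=1, q=1, r=0: 0
p=1, q=1, r=1: 0
Satisfying count = 4

4


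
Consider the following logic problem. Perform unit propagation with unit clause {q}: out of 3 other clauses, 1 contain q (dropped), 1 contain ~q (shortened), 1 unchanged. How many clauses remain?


Satisfied (removed): 1
Shortened (remain): 1
Unchanged (remain): 1
Remaining = 1 + 1 = 2

2


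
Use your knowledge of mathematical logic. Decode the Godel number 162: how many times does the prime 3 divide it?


Factorize 162 by dividing by 3 repeatedly.
Division steps: 3 divides 162 exactly 4 time(s).
Exponent of 3 = 4

4


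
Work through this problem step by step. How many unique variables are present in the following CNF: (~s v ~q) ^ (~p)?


Identify each variable that appears in the formula.
Variables found: p, q, s
Count = 3

3


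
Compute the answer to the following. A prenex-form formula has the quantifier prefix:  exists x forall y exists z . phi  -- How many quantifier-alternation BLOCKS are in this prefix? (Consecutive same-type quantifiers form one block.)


Quantifier-type sequence: E A E  (A=forall, E=exists)
Group into maximal same-type runs:
  Ex1 | Ax1 | Ex1
Number of blocks = 3

3


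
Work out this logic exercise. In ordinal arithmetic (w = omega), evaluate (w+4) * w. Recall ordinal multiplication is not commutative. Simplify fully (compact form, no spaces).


Compute (w+4) * w.
Ordinal * is associative and left-distributive over +, but NOT commutative; for finite n>1, n*w = w but w*n stays w*n.
(w+4) * w = sup{(w+4)*k : k<w} = sup{w*k+4} = w^2 (the +4 tail is absorbed in the limit).
Result = w^2

w^2


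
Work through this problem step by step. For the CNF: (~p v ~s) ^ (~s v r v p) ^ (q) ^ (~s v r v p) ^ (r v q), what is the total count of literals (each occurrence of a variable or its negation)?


Counting literals in each clause:
Clause 1: 2 literal(s)
Clause 2: 3 literal(s)
Clause 3: 1 literal(s)
Clause 4: 3 literal(s)
Clause 5: 2 literal(s)
Total = 11

11


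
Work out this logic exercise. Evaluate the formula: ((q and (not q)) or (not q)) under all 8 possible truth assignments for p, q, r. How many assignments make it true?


Check all 8 assignments:
p=0, q=0, r=0: 1
p=0, q=0, r=1: 1
p=0, q=1, r=0: 0
p=0, q=1, r=1: 0
p=1, q=0, r=0: 1
p=1, q=0, r=1: 1
p=1, q=1, r=0: 0
p=1, q=1, r=1: 0
Count of True = 4

4


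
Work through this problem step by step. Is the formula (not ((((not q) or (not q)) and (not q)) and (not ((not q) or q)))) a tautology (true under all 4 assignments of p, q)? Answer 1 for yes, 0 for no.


Check all 4 assignments:
p=0, q=0: 1
p=0, q=1: 1
p=1, q=0: 1
p=1, q=1: 1
Satisfying count = 4/4.
Tautology iff count = 4: yes.

1


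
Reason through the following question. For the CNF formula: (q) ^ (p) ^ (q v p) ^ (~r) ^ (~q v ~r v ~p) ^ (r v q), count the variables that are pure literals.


Check each variable for pure literal status:
p: mixed (not pure)
q: mixed (not pure)
r: mixed (not pure)
Pure literal count = 0

0


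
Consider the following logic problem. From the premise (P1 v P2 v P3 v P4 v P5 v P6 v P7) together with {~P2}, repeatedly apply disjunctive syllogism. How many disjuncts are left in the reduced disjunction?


Original disjuncts (7): P1, P2, P3, P4, P5, P6, P7
Negated (eliminate): ~P2
Remaining disjuncts: P1, P3, P4, P5, P6, P7
Count = 7 - 1 = 6

6


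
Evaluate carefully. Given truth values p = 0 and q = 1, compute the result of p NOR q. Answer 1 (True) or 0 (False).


p = 0, q = 1
Operation: p NOR q
Evaluate: 0 NOR 1 = 0

0


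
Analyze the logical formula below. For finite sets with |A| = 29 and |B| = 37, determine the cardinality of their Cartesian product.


The Cartesian product A x B contains all ordered pairs (a, b).
|A x B| = |A| * |B| = 29 * 37 = 1073

1073


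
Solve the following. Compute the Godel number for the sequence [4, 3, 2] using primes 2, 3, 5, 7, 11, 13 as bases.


Encode each element as an exponent of the corresponding prime:
  2^4 = 16
  3^3 = 27
  5^2 = 25
Product = 16 * 27 * 25 = 10800

10800


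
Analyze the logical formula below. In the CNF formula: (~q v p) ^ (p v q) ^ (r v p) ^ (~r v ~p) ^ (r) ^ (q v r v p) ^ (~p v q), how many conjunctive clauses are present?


A CNF formula is a conjunction of clauses.
Clauses are separated by ^.
Counting the conjuncts: 7 clauses.

7


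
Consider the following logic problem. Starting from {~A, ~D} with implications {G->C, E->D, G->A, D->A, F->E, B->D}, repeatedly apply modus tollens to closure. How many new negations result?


Initial negated facts: {~A, ~D}
Apply modus tollens to closure:
  ~D and E->D  =>  ~E
  ~A and G->A  =>  ~G
  ~E and F->E  =>  ~F
  ~D and B->D  =>  ~B
Final negated: {~A, ~B, ~D, ~E, ~F, ~G}
New negations: {~B, ~E, ~F, ~G}
Count = 4

4


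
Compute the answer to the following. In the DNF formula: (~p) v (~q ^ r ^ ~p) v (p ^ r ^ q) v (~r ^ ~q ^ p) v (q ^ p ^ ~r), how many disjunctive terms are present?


A DNF formula is a disjunction of terms (conjunctions).
Terms are separated by v.
Counting the disjuncts: 5 terms.

5


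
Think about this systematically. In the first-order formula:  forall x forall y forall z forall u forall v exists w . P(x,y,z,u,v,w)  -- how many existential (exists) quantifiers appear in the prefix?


Quantifier prefix: forall x forall y forall z forall u forall v exists w
Mark each quantifier type:
  U U U U U E
Universal count = 5, Existential count = 1
Asked for existential (exists) quantifiers: 1

1


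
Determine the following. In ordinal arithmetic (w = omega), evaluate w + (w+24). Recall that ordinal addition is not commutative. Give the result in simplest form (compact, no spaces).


Compute w + (w+24).
Ordinal + is associative but NOT commutative; for finite n>0, n + w = w but w + n stays w+n.
w + (w+24) = (w+w) + 24 = w*2+24.
Result = w*2+24

w*2+24


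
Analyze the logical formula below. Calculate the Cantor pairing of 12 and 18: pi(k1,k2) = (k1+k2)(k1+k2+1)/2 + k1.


k1 + k2 = 30
(k1+k2)(k1+k2+1)/2 = 30 * 31 / 2 = 465
pi = 465 + 12 = 477

477


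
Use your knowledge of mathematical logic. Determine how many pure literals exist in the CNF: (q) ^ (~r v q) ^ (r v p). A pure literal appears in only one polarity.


Check each variable for pure literal status:
p: pure positive
q: pure positive
r: mixed (not pure)
Pure literal count = 2

2


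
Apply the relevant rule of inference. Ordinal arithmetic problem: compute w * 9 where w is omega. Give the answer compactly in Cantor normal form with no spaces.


Compute w * 9.
Ordinal * is associative and left-distributive over +, but NOT commutative; for finite n>1, n*w = w but w*n stays w*n.
w * 9 means 9 copies of w concatenated: w*9.
Result = w*9

w*9


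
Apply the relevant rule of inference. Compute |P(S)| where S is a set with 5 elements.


The power set of a set with n elements has 2^n elements.
|P(S)| = 2^5 = 32

32


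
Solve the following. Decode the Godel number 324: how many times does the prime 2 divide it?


Factorize 324 by dividing by 2 repeatedly.
Division steps: 2 divides 324 exactly 2 time(s).
Exponent of 2 = 2

2


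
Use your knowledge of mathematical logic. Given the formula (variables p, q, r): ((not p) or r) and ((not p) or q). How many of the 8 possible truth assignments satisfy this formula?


Evaluate all 8 assignments for p, q, r:
p=0, q=0, r=0: 1
p=0, q=0, r=1: 1
p=0, q=1, r=0: 1
p=0, q=1, r=1: 1
p=1, q=0, r=0: 0
p=1, q=0, r=1: 0
p=1, q=1, r=0: 0
p=1, q=1, r=1: 1
Satisfying count = 5

5


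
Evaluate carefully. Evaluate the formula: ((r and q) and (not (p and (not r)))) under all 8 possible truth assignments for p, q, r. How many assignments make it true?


Check all 8 assignments:
p=0, q=0, r=0: 0
p=0, q=0, r=1: 0
p=0, q=1, r=0: 0
p=0, q=1, r=1: 1
p=1, q=0, r=0: 0
p=1, q=0, r=1: 0
p=1, q=1, r=0: 0
p=1, q=1, r=1: 1
Count of True = 2

2


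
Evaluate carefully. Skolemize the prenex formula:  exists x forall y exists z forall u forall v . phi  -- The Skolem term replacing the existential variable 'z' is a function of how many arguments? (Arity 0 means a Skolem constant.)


Quantifier prefix: exists x forall y exists z forall u forall v
'z' is existentially quantified at position 3.
Universal variables preceding it: y
Skolem function arity = 1

1


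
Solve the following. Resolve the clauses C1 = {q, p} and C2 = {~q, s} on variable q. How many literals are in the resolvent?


Remove q from C1 and ~q from C2.
C1 remainder: {p}
C2 remainder: {s}
Union (resolvent): {p, s}
Resolvent has 2 literal(s).

2


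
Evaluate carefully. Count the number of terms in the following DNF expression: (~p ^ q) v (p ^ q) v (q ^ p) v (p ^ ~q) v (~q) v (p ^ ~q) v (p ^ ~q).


A DNF formula is a disjunction of terms (conjunctions).
Terms are separated by v.
Counting the disjuncts: 7 terms.

7


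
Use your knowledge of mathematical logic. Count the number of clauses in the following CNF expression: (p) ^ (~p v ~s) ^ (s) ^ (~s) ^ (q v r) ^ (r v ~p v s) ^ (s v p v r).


A CNF formula is a conjunction of clauses.
Clauses are separated by ^.
Counting the conjuncts: 7 clauses.

7


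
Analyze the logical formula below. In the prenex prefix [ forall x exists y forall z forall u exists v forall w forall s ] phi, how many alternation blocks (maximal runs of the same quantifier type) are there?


Quantifier-type sequence: A E A A E A A  (A=forall, E=exists)
Group into maximal same-type runs:
  Ax1 | Ex1 | Ax2 | Ex1 | Ax2
Number of blocks = 5

5
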